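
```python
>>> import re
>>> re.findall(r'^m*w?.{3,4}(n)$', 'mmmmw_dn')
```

['n']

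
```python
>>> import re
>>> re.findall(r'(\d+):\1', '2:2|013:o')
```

After group 1 captures some text, `\1` only succeeds where that same text appears again.
Scanning left to right: at [0:3] match '2:2', group 1 = '2'.
Because there's exactly one group, `findall` drops the full match and keeps group 1 from the one hit.

['2']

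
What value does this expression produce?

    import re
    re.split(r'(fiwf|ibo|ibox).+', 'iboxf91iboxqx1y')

Alternation isn't longest-match — the leftmost alternative that fits at this position is chosen.
`re.split` interleaves the captured-group text with the surrounding fragments.

['', 'ibo', '']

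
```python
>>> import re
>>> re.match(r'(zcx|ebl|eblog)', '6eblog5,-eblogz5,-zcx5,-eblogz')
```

`re.match` won't scan ahead — the pattern has to work from the very first character.
Here position 0 doesn't satisfy it, so the call returns None.

None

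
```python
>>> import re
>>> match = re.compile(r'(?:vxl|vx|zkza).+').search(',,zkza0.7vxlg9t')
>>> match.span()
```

(2, 15)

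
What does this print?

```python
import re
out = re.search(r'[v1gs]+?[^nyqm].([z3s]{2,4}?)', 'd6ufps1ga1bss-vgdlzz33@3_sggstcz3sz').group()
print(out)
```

vgdlzz

Pattern: one or more of one of [v1gs] (lazy), then any character except [nyqm]; then any character; then 2 to 4 of one of [z3s] (lazy) (captured).
The `?` after the quantifier makes it lazy — it takes as little as possible before letting the rest of the pattern try.
`search` walks the string left to right and returns the first match it finds.
The match spans [14:20] → 'vgdlzz'.
Captured: group 1 = 'zz'.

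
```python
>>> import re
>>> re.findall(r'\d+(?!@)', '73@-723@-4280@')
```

['7', '72', '428']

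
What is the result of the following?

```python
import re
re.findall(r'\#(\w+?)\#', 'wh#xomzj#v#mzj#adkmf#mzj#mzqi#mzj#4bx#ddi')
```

['xomzj', 'mzj', 'mzj', 'mzj']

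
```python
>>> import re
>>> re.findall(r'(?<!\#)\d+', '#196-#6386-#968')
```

`(?!…)`/`(?<!…)` only lets a position through if the neighbouring text does NOT match; no characters are consumed.
Matches: at [2:4] → '96'; at [7:10] → '386'; at [13:15] → '68'.
Since nothing is captured, `findall` lists the 3 matched substrings directly.

['96', '386', '68']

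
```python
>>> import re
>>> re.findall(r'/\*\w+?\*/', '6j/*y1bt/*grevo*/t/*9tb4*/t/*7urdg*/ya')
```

['/*grevo*/', '/*9tb4*/', '/*7urdg*/']

Matches: at [8:17] → '/*grevo*/'; at [18:26] → '/*9tb4*/'; at [27:36] → '/*7urdg*/'.
Since nothing is captured, `findall` lists the 3 matched substrings directly.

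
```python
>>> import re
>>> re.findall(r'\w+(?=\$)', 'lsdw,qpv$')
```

['qpv']

The `(?=…)`/`(?<=…)` assertion just peeks at neighbouring text; it doesn't advance the match position.
No capturing groups, so `findall` returns the 1 full match string.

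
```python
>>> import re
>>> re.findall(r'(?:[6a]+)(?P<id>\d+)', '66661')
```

Pattern: one or more of one of [6a] (non-capturing group); then one or more of a digit (captured as 'id').
Walking the string: at [0:5] match '66661', group 1 = '1'.
With a single group, `findall` returns only what that group captured — 1 item.

['1']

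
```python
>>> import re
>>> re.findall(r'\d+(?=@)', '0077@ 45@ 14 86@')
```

['0077', '45', '86']

Because the assertion is zero-width, the text it checks is not consumed and won't appear in the result.
Matches: at [0:4] → '0077'; at [6:8] → '45'; at [13:15] → '86'.
Since nothing is captured, `findall` lists the 3 matched substrings directly.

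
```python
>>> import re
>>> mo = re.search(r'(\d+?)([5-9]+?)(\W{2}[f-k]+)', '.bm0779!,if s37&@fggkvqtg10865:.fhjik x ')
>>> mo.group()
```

'0779!,if'

Pattern: one or more of a digit (lazy) (captured); then one or more of a character in [5-9] (lazy) (captured); then exactly 2 of a non-word character, then one or more of a character in [f-k] (captured).
`re.search` scans for the first position where the pattern succeeds.
The match spans [3:11] → '0779!,if'.
Captured: group 1 = '0', group 2 = '779', group 3 = '!,if'.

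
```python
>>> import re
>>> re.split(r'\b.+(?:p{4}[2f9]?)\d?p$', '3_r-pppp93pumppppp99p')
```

['', '']

This matches a word boundary (`\b`, zero-width); then one or more of any character; then exactly 4 of the literal 'p', then optionally one of [2f9] (non-capturing group); then optionally a digit, then the literal 'p'; then anchored at the end.
Matches to split on: at [0:21] → '3_r-pppp93pumppppp99p'.
`split` removes every match and returns the 2 fragments in between.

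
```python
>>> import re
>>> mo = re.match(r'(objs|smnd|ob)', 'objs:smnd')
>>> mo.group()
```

Branches in `(...|...)` are attempted left-to-right; the first branch that allows the whole pattern to succeed is taken.
With `match`, the pattern is implicitly anchored at the beginning.
The match spans [0:4] → 'objs'.
Captured: group 1 = 'objs'.

'objs'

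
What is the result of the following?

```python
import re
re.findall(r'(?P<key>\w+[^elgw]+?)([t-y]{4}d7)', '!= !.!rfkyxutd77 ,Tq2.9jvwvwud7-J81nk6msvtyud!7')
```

[('rfkyxutd77 ,Tq2.9jv', 'wvwud7')]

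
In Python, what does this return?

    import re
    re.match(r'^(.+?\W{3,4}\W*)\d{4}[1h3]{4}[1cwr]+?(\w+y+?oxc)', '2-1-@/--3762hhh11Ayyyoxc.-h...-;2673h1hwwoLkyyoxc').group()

'2-1-@/--3762hhh11Ayyyoxc'

The pattern matches anchored at the start of the string; then one or more of any character (lazy), then 3 to 4 of a non-word character, then zero or more of a non-word character (captured); then exactly 4 of a digit; then exactly 4 of one of [1h3], then one or more of one of [1cwr] (lazy); then one or more of a word character, then one or more of a literal 'y' (lazy), then the literal 'oxc' (captured).
`match` is anchored at position 0; if the pattern doesn't fit there, it returns None.
The match spans [0:24] → '2-1-@/--3762hhh11Ayyyoxc'.
Captured: group 1 = '2-1-@/--', group 2 = 'Ayyyoxc'.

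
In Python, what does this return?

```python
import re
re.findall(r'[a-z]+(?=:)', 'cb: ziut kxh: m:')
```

['cb', 'kxh', 'm']

The lookaround is zero-width — it requires the adjacent text to match without consuming it, so the asserted text isn't part of the match.
No capturing groups, so `findall` returns the 3 full match strings.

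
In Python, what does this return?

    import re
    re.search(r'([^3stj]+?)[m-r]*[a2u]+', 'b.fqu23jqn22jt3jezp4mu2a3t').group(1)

'b.f'

This matches one or more of any character except [3stj] (lazy) (captured); then zero or more of a character in [m-r], then one or more of one of [a2u].
`search` walks the string left to right and returns the first match it finds.
The match spans [0:6] → 'b.fqu2'.
Captured: group 1 = 'b.f'.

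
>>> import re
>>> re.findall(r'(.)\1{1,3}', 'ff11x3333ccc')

['f', '1', '3', 'c']

`\1` is not a pattern — it's the concrete string captured by group 1, re-applied verbatim.
Scanning left to right: at [0:2] match 'ff', group 1 = 'f'; at [2:4] match '11', group 1 = '1'; at [5:9] match '3333', group 1 = '3'; at [9:12] match 'ccc', group 1 = 'c'.
With a single group, `findall` returns only what that group captured — 4 items.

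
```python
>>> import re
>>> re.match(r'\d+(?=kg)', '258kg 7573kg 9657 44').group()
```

'258'

The lookaround is zero-width — it requires the adjacent text to match without consuming it, so the asserted text isn't part of the match.
`re.match` won't scan ahead — the pattern has to work from the very first character.
The match spans [0:3] → '258'.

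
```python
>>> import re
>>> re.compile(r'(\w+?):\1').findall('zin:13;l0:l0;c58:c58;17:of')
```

['l0', 'c58']

A backreference is literal: `\1` must see the identical characters the first group matched.
Scanning left to right: at [7:12] match 'l0:l0', group 1 = 'l0'; at [13:20] match 'c58:c58', group 1 = 'c58'.
`findall` collects group 1 from each match (2 total).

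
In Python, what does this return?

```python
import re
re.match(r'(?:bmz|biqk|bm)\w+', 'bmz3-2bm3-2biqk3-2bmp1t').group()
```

`re.match` only tries the pattern at the start of the string.
The match spans [0:4] → 'bmz3'.

'bmz3'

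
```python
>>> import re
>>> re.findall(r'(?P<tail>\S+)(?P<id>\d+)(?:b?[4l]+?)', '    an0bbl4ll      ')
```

[('an0bbl', '4')]

The pattern matches one or more of a non-whitespace character (captured as 'tail'); then one or more of a digit (captured as 'id'); then optionally a literal 'b', then one or more of one of [4l] (lazy) (non-capturing group).
Multiple groups make `findall` return tuples — one 2-tuple for the one match.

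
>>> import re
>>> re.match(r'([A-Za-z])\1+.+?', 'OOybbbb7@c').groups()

The match spans [0:3] → 'OOy'.
Captured: group 1 = 'O'.

('O',)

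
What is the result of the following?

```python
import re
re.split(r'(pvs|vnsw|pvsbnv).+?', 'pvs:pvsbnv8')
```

Alternation isn't longest-match — the leftmost alternative that fits at this position is chosen.
Matches to split on: at [0:4] → 'pvs:'; at [4:8] → 'pvsb'.
With a capturing group present, the delimiter's captured portion is kept in the result list.

['', 'pvs', '', 'pvs', 'nv8']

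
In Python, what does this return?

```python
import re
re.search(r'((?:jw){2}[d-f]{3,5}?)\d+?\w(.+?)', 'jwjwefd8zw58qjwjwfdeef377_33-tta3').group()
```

Pattern: the literal 'jw' repeated 2 times, then 3 to 5 of a character in [d-f] (lazy) (captured); then one or more of a digit (lazy), then a word character; then one or more of any character (lazy) (captured).
`re.search` scans for the first position where the pattern succeeds.
The match spans [0:10] → 'jwjwefd8zw'.
Captured: group 1 = 'jwjwefd', group 2 = 'w'.

'jwjwefd8zw'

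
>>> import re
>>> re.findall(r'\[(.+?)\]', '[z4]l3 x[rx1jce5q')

['z4']

Matches: at [0:4] match '[z4]', group 1 = 'z4'.
Because there's exactly one group, `findall` drops the full match and keeps group 1 from the one hit.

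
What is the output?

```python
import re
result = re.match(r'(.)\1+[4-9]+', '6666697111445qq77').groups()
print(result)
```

('6',)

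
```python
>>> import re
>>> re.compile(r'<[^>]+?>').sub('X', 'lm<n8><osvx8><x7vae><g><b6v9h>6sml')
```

'lmXXXXX6sml'

Matches: at [2:6] → '<n8>'; at [6:13] → '<osvx8>'; at [13:20] → '<x7vae>'; at [20:23] → '<g>'; at [23:30] → '<b6v9h>'.
Every occurrence is swapped for 'X'.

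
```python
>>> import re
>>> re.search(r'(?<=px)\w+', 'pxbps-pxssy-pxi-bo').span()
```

The lookaround is zero-width — it requires the adjacent text to match without consuming it, so the asserted text isn't part of the match.
The match spans [2:5] → 'bps'.

(2, 5)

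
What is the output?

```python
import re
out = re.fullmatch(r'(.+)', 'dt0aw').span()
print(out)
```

(0, 5)

This matches one or more of any character (captured).
`re.fullmatch` requires the pattern to consume the entire string.
The match spans [0:5] → 'dt0aw'.
Captured: group 1 = 'dt0aw'.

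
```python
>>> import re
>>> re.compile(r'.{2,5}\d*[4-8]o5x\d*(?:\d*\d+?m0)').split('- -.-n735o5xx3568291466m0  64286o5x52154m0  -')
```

['- -.-n735o5xx356829146', '  -']

The pattern matches 2 to 5 of any character, then zero or more of a digit; then a character in [4-8], then the literal 'o5x', then zero or more of a digit; then zero or more of a digit, then one or more of a digit (lazy), then the literal 'm0' (non-capturing group).
Matches to split on: at [22:42] → '6m0  64286o5x52154m0'.
`split` removes every match and returns the 2 fragments in between.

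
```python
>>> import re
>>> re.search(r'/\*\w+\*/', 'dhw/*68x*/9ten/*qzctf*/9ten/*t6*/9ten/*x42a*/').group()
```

'/*68x*/'

The match spans [3:10] → '/*68x*/'.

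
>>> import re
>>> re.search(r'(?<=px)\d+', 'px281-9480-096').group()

'281'

The lookaround is zero-width — it requires the adjacent text to match without consuming it, so the asserted text isn't part of the match.
The match spans [2:5] → '281'.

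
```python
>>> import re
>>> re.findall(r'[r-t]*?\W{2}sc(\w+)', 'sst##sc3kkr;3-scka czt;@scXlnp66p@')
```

This matches zero or more of a character in [r-t] (lazy), then exactly 2 of a non-word character, then the literal 'sc'; then one or more of a word character (captured).
With a single group, `findall` returns only what that group captured — 2 items.

['3kkr', 'Xlnp66p']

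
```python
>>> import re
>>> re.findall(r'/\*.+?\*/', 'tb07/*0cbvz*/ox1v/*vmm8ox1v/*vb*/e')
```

Matches: at [4:13] → '/*0cbvz*/'; at [17:33] → '/*vmm8ox1v/*vb*/'.
With no groups in the pattern, `findall` gives back each whole match — 2 here.

['/*0cbvz*/', '/*vmm8ox1v/*vb*/']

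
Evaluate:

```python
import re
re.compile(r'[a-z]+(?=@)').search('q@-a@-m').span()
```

(0, 1)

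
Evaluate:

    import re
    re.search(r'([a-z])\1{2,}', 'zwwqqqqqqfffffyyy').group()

'qqqqqq'

A backreference is literal: `\1` must see the identical characters the first group matched.
`re.search` scans for the first position where the pattern succeeds.
The match spans [3:9] → 'qqqqqq'.
Captured: group 1 = 'q'.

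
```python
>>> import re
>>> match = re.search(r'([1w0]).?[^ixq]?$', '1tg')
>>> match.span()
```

(0, 3)

The match spans [0:3] → '1tg'.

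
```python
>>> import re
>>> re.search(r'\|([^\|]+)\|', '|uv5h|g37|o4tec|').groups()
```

('uv5h',)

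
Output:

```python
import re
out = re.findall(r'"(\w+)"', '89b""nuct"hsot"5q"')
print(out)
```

`findall` collects group 1 from each match (2 total).

['nuct', '5q']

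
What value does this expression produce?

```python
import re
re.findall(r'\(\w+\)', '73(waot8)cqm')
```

Matches: at [2:9] → '(waot8)'.
No capturing groups, so `findall` returns the 1 full match string.

['(waot8)']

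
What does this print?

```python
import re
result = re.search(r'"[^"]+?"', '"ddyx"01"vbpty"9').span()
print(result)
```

(0, 6)

Unlike `match`, `search` isn't anchored — it looks for the pattern anywhere in the string.
The match spans [0:6] → '"ddyx"'.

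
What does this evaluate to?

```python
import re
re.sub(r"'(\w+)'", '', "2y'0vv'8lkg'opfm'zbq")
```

Matches: at [2:7] → "'0vv'"; at [11:17] → "'opfm'".
`sub` substitutes '' at each match site.

'2y8lkgzbq'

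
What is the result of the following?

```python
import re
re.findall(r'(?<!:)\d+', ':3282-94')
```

['282', '94']

The negative lookahead/lookbehind blocks any match where the forbidden context is present.
Scanning left to right: at [2:5] → '282'; at [6:8] → '94'.
With no groups in the pattern, `findall` gives back each whole match — 2 here.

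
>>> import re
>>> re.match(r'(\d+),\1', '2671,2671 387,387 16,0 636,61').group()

'2671,2671'

The backreference `\1` re-matches whatever the first group consumed, character for character.
With `match`, the pattern is implicitly anchored at the beginning.
The match spans [0:9] → '2671,2671'.
Captured: group 1 = '2671'.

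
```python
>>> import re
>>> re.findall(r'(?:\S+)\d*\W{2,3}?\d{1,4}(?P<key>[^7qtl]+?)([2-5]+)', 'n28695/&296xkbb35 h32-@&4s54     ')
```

[('xkbb', '35'), ('s', '54')]

The pattern matches one or more of a non-whitespace character (non-capturing group); then zero or more of a digit, then 2 to 3 of a non-word character (lazy); then 1 to 4 of a digit; then one or more of any character except [7qtl] (lazy) (captured as 'key'); then one or more of a character in [2-5] (captured).
Walking the string: at [0:17] match 'n28695/&296xkbb35', groups = ('xkbb', '35'); at [18:28] match 'h32-@&4s54', groups = ('s', '54').
Multiple groups make `findall` return tuples — one 2-tuple for each match.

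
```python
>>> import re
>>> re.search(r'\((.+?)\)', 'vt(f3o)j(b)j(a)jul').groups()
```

The match spans [2:7] → '(f3o)'.
Captured: group 1 = 'f3o'.

('f3o',)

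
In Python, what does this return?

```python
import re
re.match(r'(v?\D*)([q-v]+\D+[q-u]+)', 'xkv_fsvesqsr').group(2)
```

The pattern matches optionally the literal 'v', then zero or more of a non-digit (captured); then one or more of a character in [q-v], then one or more of a non-digit, then one or more of a character in [q-u] (captured).
`re.match` won't scan ahead — the pattern has to work from the very first character.
The match spans [0:12] → 'xkv_fsvesqsr'.
Captured: group 1 = 'xkv_fsves', group 2 = 'qsr'.

'qsr'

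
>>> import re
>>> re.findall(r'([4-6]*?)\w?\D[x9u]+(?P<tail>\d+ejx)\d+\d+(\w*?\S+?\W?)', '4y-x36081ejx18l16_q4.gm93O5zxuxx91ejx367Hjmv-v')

[('4', '36081ejx', 'l'), ('', '1ejx', 'H')]

Multiple groups make `findall` return tuples — one 3-tuple for each match.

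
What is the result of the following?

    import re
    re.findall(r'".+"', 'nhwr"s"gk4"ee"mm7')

`findall` yields the raw match text (1 of them) because the pattern has no groups.

['"s"gk4"ee"']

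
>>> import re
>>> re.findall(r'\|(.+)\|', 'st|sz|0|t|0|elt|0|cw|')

['sz|0|t|0|elt|0|cw']

One capturing group, so `findall` returns just the captured substring from the one match — 1 in all.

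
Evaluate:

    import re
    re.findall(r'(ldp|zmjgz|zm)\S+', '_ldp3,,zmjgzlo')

['ldp']

Scanning left to right: at [1:14] match 'ldp3,,zmjgzlo', group 1 = 'ldp'.
Because there's exactly one group, `findall` drops the full match and keeps group 1 from the one hit.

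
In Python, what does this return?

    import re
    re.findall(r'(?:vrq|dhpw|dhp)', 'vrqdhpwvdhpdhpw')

Branches in `(...|...)` are attempted left-to-right; the first branch that allows the whole pattern to succeed is taken.
Since nothing is captured, `findall` lists the 4 matched substrings directly.

['vrq', 'dhpw', 'dhp', 'dhpw']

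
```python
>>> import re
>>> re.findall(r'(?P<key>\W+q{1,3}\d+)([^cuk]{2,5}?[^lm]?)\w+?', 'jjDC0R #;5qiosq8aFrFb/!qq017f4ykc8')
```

[('/!qq017', 'f4y')]

A non-greedy quantifier consumes as few characters as it can — just enough that the remainder of the pattern still matches from where it stops; whatever follows it matches normally.
`findall` packs the 2 group values into a tuple for every match.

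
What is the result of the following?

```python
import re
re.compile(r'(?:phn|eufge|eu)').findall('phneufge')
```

Branches in `(...|...)` are attempted left-to-right; the first branch that allows the whole pattern to succeed is taken.
Matches: at [0:3] → 'phn'; at [3:8] → 'eufge'.
With no groups in the pattern, `findall` gives back each whole match — 2 here.

['phn', 'eufge']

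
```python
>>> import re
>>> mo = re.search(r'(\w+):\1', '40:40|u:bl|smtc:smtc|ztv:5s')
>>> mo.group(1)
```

After group 1 captures some text, `\1` only succeeds where that same text appears again.
`re.search` tries every starting position until one works.
The match spans [0:5] → '40:40'.
Captured: group 1 = '40'.

'40'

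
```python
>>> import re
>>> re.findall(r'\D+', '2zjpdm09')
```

['zjpdm']

The pattern matches one or more of a non-digit.
Matches: at [1:6] → 'zjpdm'.
`findall` yields the raw match text (1 of them) because the pattern has no groups.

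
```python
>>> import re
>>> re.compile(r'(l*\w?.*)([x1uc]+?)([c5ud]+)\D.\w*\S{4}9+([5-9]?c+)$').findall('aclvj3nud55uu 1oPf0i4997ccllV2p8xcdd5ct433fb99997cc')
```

Pattern: zero or more of the literal 'l', then optionally a word character, then zero or more of any character (captured); then one or more of one of [x1uc] (lazy) (captured); then one or more of one of [c5ud] (captured); then a non-digit, then any character, then zero or more of a word character; then exactly 4 of a non-whitespace character, then one or more of a literal '9'; then optionally a character in [5-9], then one or more of the literal 'c' (captured); then anchored at the end.
Walking the string: at [0:51] match 'aclvj3nud55uu 1oPf0i4997ccllV2p8xcdd5ct433fb99997cc', groups = ('aclvj3nud55uu 1oPf0i4997ccllV2p8x', 'c', 'dd5c', '7cc').
`findall` packs the 4 group values into a tuple for every match.

[('aclvj3nud55uu 1oPf0i4997ccllV2p8x', 'c', 'dd5c', '7cc')]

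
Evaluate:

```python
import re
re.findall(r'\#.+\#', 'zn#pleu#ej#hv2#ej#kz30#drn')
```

['#pleu#ej#hv2#ej#kz30#']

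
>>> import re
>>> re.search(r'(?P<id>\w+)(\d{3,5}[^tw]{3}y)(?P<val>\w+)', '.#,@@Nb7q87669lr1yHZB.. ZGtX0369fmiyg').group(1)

Pattern: one or more of a word character (captured as 'id'); then 3 to 5 of a digit, then exactly 3 of any character except [tw], then a literal 'y' (captured); then one or more of a word character (captured as 'val').
`re.search` scans for the first position where the pattern succeeds.
The match spans [5:21] → 'Nb7q87669lr1yHZB'.
Captured: group 1 = 'Nb7q87', group 2 = '669lr1y', group 3 = 'HZB'.

'Nb7q87'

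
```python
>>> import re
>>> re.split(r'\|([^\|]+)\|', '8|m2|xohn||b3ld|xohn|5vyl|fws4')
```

`re.split` interleaves the captured-group text with the surrounding fragments.

['8', 'm2', 'xohn|', 'b3ld', 'xohn', '5vyl', 'fws4']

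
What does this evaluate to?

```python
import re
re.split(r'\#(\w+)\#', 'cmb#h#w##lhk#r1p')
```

['cmb', 'h', 'w#', 'lhk', 'r1p']

Matches to split on: at [3:6] → '#h#'; at [8:13] → '#lhk#'.
The group in the pattern means `split` returns the separators' captures alongside the pieces.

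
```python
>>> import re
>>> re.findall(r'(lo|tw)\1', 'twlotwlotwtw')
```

['tw']

`\1` has to match the exact text group 1 already captured.
One capturing group, so `findall` returns just the captured substring from the one match — 1 in all.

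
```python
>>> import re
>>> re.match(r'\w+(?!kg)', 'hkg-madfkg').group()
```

'hkg'

`(?!…)`/`(?<!…)` only lets a position through if the neighbouring text does NOT match; no characters are consumed.
`re.match` only tries the pattern at the start of the string.
The match spans [0:3] → 'hkg'.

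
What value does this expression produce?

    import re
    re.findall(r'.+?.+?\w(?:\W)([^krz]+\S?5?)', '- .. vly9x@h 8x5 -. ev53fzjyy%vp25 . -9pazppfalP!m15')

['h 8x5 -. ev53fz', 'vp25 . -9paz', 'm15']

Because the quantifier is non-greedy, it stops expanding at the earliest point where the rest of the pattern can succeed.
One capturing group, so `findall` returns just the captured substring from each match — 3 in all.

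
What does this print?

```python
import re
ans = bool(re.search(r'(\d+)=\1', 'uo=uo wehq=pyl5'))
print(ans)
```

False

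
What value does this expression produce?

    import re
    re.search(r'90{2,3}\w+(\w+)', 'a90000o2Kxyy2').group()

This matches a literal '9', then 2 to 3 of the literal '0', then one or more of a word character; then one or more of a word character (captured).
`re.search` scans for the first position where the pattern succeeds.
The match spans [1:13] → '90000o2Kxyy2'.
Captured: group 1 = '2'.

'90000o2Kxyy2'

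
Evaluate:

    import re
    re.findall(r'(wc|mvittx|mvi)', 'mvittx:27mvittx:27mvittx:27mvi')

Alternation tries branches left to right and keeps the first one that lets the overall match succeed at that position.
Scanning left to right: at [0:6] match 'mvittx', group 1 = 'mvittx'; at [9:15] match 'mvittx', group 1 = 'mvittx'; at [18:24] match 'mvittx', group 1 = 'mvittx'; at [27:30] match 'mvi', group 1 = 'mvi'.
Because there's exactly one group, `findall` drops the full match and keeps group 1 from each hit.

['mvittx', 'mvittx', 'mvittx', 'mvi']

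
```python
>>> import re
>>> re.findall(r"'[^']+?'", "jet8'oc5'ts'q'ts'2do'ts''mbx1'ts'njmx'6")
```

`findall` yields the raw match text (5 of them) because the pattern has no groups.

["'oc5'", "'q'", "'2do'", "'mbx1'", "'njmx'"]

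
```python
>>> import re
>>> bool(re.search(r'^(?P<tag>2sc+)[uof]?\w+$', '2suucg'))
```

This matches anchored at the start of the string; then the literal '2s', then one or more of a literal 'c' (captured as 'tag'); then optionally one of [uof], then one or more of a word character; then anchored at the end.
`search` walks the string left to right and returns the first match it finds.
Here the pattern never matches, so the call returns None, and `bool(None)` is False.

False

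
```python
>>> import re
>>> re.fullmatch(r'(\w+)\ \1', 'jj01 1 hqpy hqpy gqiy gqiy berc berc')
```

None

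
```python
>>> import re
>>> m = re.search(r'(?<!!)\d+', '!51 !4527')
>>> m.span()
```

(2, 3)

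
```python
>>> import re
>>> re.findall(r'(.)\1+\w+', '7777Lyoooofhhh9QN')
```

['7']

`\1` is not a pattern — it's the concrete string captured by group 1, re-applied verbatim.
With a single group, `findall` returns only what that group captured — 1 item.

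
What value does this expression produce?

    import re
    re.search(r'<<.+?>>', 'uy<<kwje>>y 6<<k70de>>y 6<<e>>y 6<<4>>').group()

'<<kwje>>'

The match spans [2:10] → '<<kwje>>'.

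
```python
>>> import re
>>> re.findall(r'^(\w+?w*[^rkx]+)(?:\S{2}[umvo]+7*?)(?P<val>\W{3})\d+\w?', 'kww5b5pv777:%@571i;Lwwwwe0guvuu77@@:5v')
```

With 2 capturing groups, `findall` returns a 2-tuple per match.

[('kww5b5pv777:%@571i;Lwwwwe0gu', '@@:')]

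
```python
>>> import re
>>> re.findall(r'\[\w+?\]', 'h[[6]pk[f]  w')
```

['[6]', '[f]']

With no groups in the pattern, `findall` gives back each whole match — 2 here.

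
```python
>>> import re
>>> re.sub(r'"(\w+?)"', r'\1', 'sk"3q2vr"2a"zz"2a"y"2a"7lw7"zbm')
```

The replacement refers to a captured group, so each match is rewritten using its own captured text.

'sk3q2vr2azz2ay2a7lw7zbm'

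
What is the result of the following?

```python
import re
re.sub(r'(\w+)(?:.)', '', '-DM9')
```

This matches one or more of a word character (captured); then any character (non-capturing group).
Matches: at [1:4] → 'DM9'.
`sub` substitutes '' at each match site.

'-'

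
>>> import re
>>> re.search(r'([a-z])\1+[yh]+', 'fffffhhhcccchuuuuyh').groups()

('f',)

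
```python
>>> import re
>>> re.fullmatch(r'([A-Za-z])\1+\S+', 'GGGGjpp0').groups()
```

('G',)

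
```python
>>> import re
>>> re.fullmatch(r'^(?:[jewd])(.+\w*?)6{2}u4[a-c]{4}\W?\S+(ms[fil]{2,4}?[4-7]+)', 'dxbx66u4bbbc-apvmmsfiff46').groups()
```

('xbx', 'msfiff46')

This matches anchored at the start of the string; then one of [jewd] (non-capturing group); then one or more of any character, then zero or more of a word character (lazy) (captured); then exactly 2 of the literal '6', then the literal 'u4', then exactly 4 of a character in [a-c]; then optionally a non-word character, then one or more of a non-whitespace character; then the literal 'ms', then 2 to 4 of one of [fil] (lazy), then one or more of a character in [4-7] (captured).
`fullmatch` succeeds only if the pattern covers the string from start to end.
The match spans [0:25] → 'dxbx66u4bbbc-apvmmsfiff46'.
Captured: group 1 = 'xbx', group 2 = 'msfiff46'.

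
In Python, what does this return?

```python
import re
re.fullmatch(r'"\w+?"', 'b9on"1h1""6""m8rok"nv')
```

`re.fullmatch` requires the pattern to consume the entire string.
Here there's no way to consume every character, so the call returns None.

None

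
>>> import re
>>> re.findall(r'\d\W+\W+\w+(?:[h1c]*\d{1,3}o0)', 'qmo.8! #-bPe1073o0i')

Pattern: a digit, then one or more of a non-word character; then one or more of a non-word character, then one or more of a word character; then zero or more of one of [h1c], then 1 to 3 of a digit, then the literal 'o0' (non-capturing group).
Matches: at [4:18] → '8! #-bPe1073o0'.
`findall` yields the raw match text (1 of them) because the pattern has no groups.

['8! #-bPe1073o0']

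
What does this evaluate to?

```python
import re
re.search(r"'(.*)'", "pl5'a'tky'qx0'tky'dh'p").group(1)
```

"a'tky'qx0'tky'dh"

The match spans [3:21] → "'a'tky'qx0'tky'dh'".
Captured: group 1 = "a'tky'qx0'tky'dh".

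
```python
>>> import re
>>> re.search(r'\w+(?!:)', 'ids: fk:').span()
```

(0, 2)

Because the assertion is negative and zero-width, positions next to the forbidden text are skipped.
`search` walks the string left to right and returns the first match it finds.
The match spans [0:2] → 'id'.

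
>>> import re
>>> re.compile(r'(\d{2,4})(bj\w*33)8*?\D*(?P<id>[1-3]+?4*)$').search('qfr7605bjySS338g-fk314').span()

(3, 22)

Pattern: 2 to 4 of a digit (captured); then the literal 'bj', then zero or more of a word character, then the literal '33' (captured); then zero or more of the literal '8' (lazy), then zero or more of a non-digit; then one or more of a character in [1-3] (lazy), then zero or more of a literal '4' (captured as 'id'); then anchored at the end.
The match spans [3:22] → '7605bjySS338g-fk314'.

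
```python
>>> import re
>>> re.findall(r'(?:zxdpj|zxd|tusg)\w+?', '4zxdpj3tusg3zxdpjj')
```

['zxdpj3', 'tusg3', 'zxdpjj']

Alternation tries branches left to right and keeps the first one that lets the overall match succeed at that position.
Walking the string: at [1:7] → 'zxdpj3'; at [7:12] → 'tusg3'; at [12:18] → 'zxdpjj'.
No capturing groups, so `findall` returns the 3 full match strings.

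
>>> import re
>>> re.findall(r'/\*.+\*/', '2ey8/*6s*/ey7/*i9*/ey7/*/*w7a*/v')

['/*6s*/ey7/*i9*/ey7/*/*w7a*/']

Matches: at [4:31] → '/*6s*/ey7/*i9*/ey7/*/*w7a*/'.
`findall` yields the raw match text (1 of them) because the pattern has no groups.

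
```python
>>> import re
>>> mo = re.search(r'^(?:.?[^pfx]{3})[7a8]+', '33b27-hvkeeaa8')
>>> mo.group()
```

'33b27'

This matches anchored at the start of the string; then optionally any character, then exactly 3 of any character except [pfx] (non-capturing group); then one or more of one of [7a8].
`re.search` scans for the first position where the pattern succeeds.
The match spans [0:5] → '33b27'.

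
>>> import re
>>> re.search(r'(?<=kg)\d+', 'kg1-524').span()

(2, 3)

The `(?=…)`/`(?<=…)` assertion just peeks at neighbouring text; it doesn't advance the match position.
`search` walks the string left to right and returns the first match it finds.
The match spans [2:3] → '1'.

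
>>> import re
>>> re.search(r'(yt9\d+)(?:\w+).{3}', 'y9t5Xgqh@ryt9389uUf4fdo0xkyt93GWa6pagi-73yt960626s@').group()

'yt9389uUf4fdo0xkyt93GWa6pagi-73'

This matches the literal 'yt9', then one or more of a digit (captured); then one or more of a word character (non-capturing group); then exactly 3 of any character.
Unlike `match`, `search` isn't anchored — it looks for the pattern anywhere in the string.
The match spans [10:41] → 'yt9389uUf4fdo0xkyt93GWa6pagi-73'.
Captured: group 1 = 'yt9389'.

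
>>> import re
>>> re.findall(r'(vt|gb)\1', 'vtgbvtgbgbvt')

['gb']

After group 1 captures some text, `\1` only succeeds where that same text appears again.
Walking the string: at [6:10] match 'gbgb', group 1 = 'gb'.
With a single group, `findall` returns only what that group captured — 1 item.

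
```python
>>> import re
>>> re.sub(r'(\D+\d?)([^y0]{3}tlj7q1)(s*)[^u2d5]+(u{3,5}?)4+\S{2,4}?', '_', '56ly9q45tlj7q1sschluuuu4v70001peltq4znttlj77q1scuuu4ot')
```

'56_0001peltq4znttlj77q1scuuu4ot'

This matches one or more of a non-digit, then optionally a digit (captured); then exactly 3 of any character except [y0], then the literal 'tlj', then the literal '7q1' (captured); then zero or more of a literal 's' (captured); then one or more of any character except [u2d5]; then 3 to 5 of a literal 'u' (lazy) (captured); then one or more of the literal '4', then 2 to 4 of a non-whitespace character (lazy).
Lazy quantifiers expand one character at a time until the remainder of the pattern can match.
Matches: at [2:26] → 'ly9q45tlj7q1sschluuuu4v7'.
Each match is replaced by '_'.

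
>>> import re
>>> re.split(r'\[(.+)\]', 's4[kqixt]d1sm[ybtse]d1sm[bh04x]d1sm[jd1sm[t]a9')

['s4', 'kqixt]d1sm[ybtse]d1sm[bh04x]d1sm[jd1sm[t', 'a9']

Matches to split on: at [2:44] → '[kqixt]d1sm[ybtse]d1sm[bh04x]d1sm[jd1sm[t]'.
With a capturing group present, the delimiter's captured portion is kept in the result list.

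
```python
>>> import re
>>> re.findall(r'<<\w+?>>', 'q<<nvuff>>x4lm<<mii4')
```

`findall` yields the raw match text (1 of them) because the pattern has no groups.

['<<nvuff>>']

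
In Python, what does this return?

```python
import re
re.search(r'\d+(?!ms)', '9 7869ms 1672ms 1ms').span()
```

(0, 1)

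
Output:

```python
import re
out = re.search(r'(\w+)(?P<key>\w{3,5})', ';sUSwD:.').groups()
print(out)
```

('sU', 'SwD')

Pattern: one or more of a word character (captured); then 3 to 5 of a word character (captured as 'key').
`re.search` scans for the first position where the pattern succeeds.
The match spans [1:6] → 'sUSwD'.
Captured: group 1 = 'sU', group 2 = 'SwD'.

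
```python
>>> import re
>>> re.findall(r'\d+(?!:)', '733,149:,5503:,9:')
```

['733', '14', '550']

The negative lookaround is zero-width — it rules out positions where the adjacent text would match, without consuming anything.
Scanning left to right: at [0:3] → '733'; at [4:6] → '14'; at [9:12] → '550'.
`findall` yields the raw match text (3 of them) because the pattern has no groups.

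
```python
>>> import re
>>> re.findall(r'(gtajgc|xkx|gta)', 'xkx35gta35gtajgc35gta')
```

Alternation tries branches left to right and keeps the first one that lets the overall match succeed at that position.
Scanning left to right: at [0:3] match 'xkx', group 1 = 'xkx'; at [5:8] match 'gta', group 1 = 'gta'; at [10:16] match 'gtajgc', group 1 = 'gtajgc'; at [18:21] match 'gta', group 1 = 'gta'.
With a single group, `findall` returns only what that group captured — 4 items.

['xkx', 'gta', 'gtajgc', 'gta']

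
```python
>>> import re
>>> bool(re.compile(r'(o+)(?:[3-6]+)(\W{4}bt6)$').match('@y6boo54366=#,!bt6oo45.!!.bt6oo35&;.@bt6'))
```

False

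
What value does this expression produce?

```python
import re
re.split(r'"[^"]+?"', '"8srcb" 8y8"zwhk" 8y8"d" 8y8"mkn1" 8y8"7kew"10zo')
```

['', ' 8y8', ' 8y8', ' 8y8', ' 8y8', '10zo']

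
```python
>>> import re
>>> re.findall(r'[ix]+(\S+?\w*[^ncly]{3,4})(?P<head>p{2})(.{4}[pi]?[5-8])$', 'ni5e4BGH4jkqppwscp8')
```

[('5e4BGH4jkq', 'pp', 'wscp8')]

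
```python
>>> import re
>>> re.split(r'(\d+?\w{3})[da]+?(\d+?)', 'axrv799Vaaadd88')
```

A `+?`/`*?`/`{m,n}?` starts at its minimum and grows only as far as needed for what follows to match.
The group in the pattern means `split` returns the separators' captures alongside the pieces.

['axrv', '799V', '8', '8']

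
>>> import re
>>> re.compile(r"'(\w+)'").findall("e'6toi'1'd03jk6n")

['6toi']

Because there's exactly one group, `findall` drops the full match and keeps group 1 from the one hit.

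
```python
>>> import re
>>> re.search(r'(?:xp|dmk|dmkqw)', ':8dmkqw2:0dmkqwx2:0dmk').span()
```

Alternation isn't longest-match — the leftmost alternative that fits at this position is chosen.
Unlike `match`, `search` isn't anchored — it looks for the pattern anywhere in the string.
The match spans [2:5] → 'dmk'.

(2, 5)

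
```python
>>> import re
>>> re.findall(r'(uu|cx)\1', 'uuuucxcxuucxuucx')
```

['uu', 'cx']

A backreference is literal: `\1` must see the identical characters the first group matched.
Matches: at [0:4] match 'uuuu', group 1 = 'uu'; at [4:8] match 'cxcx', group 1 = 'cx'.
`findall` collects group 1 from each match (2 total).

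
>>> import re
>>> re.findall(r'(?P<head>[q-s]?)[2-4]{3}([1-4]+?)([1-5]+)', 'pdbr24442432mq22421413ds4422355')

[('r', '4', '2432'), ('q', '2', '1413'), ('s', '2', '355')]

A non-greedy quantifier consumes as few characters as it can — just enough that the remainder of the pattern still matches from where it stops; whatever follows it matches normally.
`findall` packs the 3 group values into a tuple for every match.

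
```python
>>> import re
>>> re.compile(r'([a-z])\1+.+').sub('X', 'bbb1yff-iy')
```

'X'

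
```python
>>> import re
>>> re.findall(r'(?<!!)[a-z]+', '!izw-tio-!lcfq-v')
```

Because the assertion is negative and zero-width, positions next to the forbidden text are skipped.
Matches: at [2:4] → 'zw'; at [5:8] → 'tio'; at [11:14] → 'cfq'; at [15:16] → 'v'.
Since nothing is captured, `findall` lists the 4 matched substrings directly.

['zw', 'tio', 'cfq', 'v']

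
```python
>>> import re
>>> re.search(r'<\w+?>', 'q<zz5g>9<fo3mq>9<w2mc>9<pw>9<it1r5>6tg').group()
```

`re.search` scans for the first position where the pattern succeeds.
The match spans [1:7] → '<zz5g>'.

'<zz5g>'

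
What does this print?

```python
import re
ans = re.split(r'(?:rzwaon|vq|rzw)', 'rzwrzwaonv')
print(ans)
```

The regex engine tests alternatives in the order written; an earlier branch that matches wins even if a later one would match more.
The string is cut at each match, leaving 3 pieces.

['', '', 'v']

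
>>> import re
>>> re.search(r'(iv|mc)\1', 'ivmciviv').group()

'iviv'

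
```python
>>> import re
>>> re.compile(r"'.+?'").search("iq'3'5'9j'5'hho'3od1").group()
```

Because the quantifier is non-greedy, it stops expanding at the earliest point where the rest of the pattern can succeed.
The match spans [2:5] → "'3'".

"'3'"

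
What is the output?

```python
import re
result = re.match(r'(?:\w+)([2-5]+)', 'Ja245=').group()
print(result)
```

Ja245

This matches one or more of a word character (non-capturing group); then one or more of a character in [2-5] (captured).
`re.match` won't scan ahead — the pattern has to work from the very first character.
The match spans [0:5] → 'Ja245'.
Captured: group 1 = '5'.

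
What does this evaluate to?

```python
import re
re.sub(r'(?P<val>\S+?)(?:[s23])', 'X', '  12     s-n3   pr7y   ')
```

This matches one or more of a non-whitespace character (lazy) (captured as 'val'); then one of [s23] (non-capturing group).
Matches: at [2:4] → '12'; at [9:13] → 's-n3'.
Each match is replaced by 'X'.

'  X     X   pr7y   '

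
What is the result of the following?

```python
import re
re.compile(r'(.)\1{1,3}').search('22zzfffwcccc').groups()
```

`\1` has to match the exact text group 1 already captured.
`search` walks the string left to right and returns the first match it finds.
The match spans [0:2] → '22'.
Captured: group 1 = '2'.

('2',)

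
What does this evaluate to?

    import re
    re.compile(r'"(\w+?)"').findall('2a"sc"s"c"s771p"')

['sc', 'c']

Walking the string: at [2:6] match '"sc"', group 1 = 'sc'; at [7:10] match '"c"', group 1 = 'c'.
With a single group, `findall` returns only what that group captured — 2 items.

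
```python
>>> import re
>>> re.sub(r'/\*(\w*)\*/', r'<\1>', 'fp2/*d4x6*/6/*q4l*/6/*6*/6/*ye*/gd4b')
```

'fp2<d4x6>6<q4l>6<6>6<ye>gd4b'

The replacement refers to a captured group, so each match is rewritten using its own captured text.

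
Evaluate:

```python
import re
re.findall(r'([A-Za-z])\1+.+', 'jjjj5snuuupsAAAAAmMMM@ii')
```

['j']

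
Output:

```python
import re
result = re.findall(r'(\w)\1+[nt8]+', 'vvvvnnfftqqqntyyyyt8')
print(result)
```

['v', 'f', 'q', 'y']

After group 1 captures some text, `\1` only succeeds where that same text appears again.
Scanning left to right: at [0:6] match 'vvvvnn', group 1 = 'v'; at [6:9] match 'fft', group 1 = 'f'; at [9:14] match 'qqqnt', group 1 = 'q'; at [14:20] match 'yyyyt8', group 1 = 'y'.
One capturing group, so `findall` returns just the captured substring from each match — 4 in all.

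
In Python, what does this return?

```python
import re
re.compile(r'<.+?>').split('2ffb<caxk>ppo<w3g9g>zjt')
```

A `+?`/`*?`/`{m,n}?` starts at its minimum and grows only as far as needed for what follows to match.
Each match becomes a cut point; 3 segments remain.

['2ffb', 'ppo', 'zjt']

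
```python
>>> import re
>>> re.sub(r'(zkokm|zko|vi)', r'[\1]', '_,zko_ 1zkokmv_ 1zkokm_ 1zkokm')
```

'_,[zko]_ 1[zkokm]v_ 1[zkokm]_ 1[zkokm]'

Alternation isn't longest-match — the leftmost alternative that fits at this position is chosen.
Matches: at [2:5] → 'zko'; at [8:13] → 'zkokm'; at [17:22] → 'zkokm'; at [25:30] → 'zkokm'.
Each match is replaced using the text its own group 1 captured.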